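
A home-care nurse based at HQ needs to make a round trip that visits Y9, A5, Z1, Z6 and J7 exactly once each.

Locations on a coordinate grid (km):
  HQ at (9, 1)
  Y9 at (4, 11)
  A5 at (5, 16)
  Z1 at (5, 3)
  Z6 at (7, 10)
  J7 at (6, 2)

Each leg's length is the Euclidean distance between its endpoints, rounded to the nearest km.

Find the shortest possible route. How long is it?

HQ → Y9 → A5 → Z1 → Z6 → J7 → HQ: 11+5+13+7+8+3 = 47
HQ → Y9 → A5 → Z1 → J7 → Z6 → HQ: 11+5+13+1+8+9 = 47
HQ → Y9 → A5 → Z6 → Z1 → J7 → HQ: 11+5+6+7+1+3 = 33
HQ → Y9 → A5 → Z6 → J7 → Z1 → HQ: 11+5+6+8+1+4 = 35
HQ → Y9 → A5 → J7 → Z1 → Z6 → HQ: 11+5+14+1+7+9 = 47
HQ → Y9 → A5 → J7 → Z6 → Z1 → HQ: 11+5+14+8+7+4 = 49
HQ → Y9 → Z1 → A5 → Z6 → J7 → HQ: 11+8+13+6+8+3 = 49
HQ → Y9 → Z1 → A5 → J7 → Z6 → HQ: 11+8+13+14+8+9 = 63
HQ → Y9 → Z1 → Z6 → A5 → J7 → HQ: 11+8+7+6+14+3 = 49
HQ → Y9 → Z1 → Z6 → J7 → A5 → HQ: 11+8+7+8+14+16 = 64
HQ → Y9 → Z1 → J7 → A5 → Z6 → HQ: 11+8+1+14+6+9 = 49
HQ → Y9 → Z1 → J7 → Z6 → A5 → HQ: 11+8+1+8+6+16 = 50
HQ → Y9 → Z6 → A5 → Z1 → J7 → HQ: 11+3+6+13+1+3 = 37
HQ → Y9 → Z6 → A5 → J7 → Z1 → HQ: 11+3+6+14+1+4 = 39
… (46 more)
HQ → Z6 → A5 → Y9 → Z1 → J7 → HQ: 9+6+5+8+1+3 = 32  ← best
The minimum is 32.
One optimal route: HQ → Z6 → A5 → Y9 → Z1 → J7 → HQ (or its reverse).

Shortest round trip = 32 km.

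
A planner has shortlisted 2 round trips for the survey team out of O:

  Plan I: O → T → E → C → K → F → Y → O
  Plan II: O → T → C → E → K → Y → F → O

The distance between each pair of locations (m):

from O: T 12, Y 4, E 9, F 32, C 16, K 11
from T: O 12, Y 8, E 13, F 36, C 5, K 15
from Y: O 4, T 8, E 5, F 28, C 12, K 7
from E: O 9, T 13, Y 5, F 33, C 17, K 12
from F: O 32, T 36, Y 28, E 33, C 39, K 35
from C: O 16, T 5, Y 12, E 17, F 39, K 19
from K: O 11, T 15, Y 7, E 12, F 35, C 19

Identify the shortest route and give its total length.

Plan I: 12 + 13 + 17 + 19 + 35 + 28 + 4 = 128
Plan II: 12 + 5 + 17 + 12 + 7 + 28 + 32 = 113

113 m — Plan II is the shortest.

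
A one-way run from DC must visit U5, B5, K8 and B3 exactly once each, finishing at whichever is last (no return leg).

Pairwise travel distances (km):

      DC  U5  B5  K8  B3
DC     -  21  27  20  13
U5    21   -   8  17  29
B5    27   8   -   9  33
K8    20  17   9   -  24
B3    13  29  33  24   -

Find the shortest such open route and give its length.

Minimum one-way distance = 54 km.

There are 4! = 24 possible orderings.
DC→U5→B5→K8→B3: 21+8+9+24 = 62
DC→U5→B5→B3→K8: 21+8+33+24 = 86
DC→U5→K8→B5→B3: 21+17+9+33 = 80
DC→U5→K8→B3→B5: 21+17+24+33 = 95
DC→U5→B3→B5→K8: 21+29+33+9 = 92
DC→U5→B3→K8→B5: 21+29+24+9 = 83
DC→B5→U5→K8→B3: 27+8+17+24 = 76
DC→B5→U5→B3→K8: 27+8+29+24 = 88
DC→B5→K8→U5→B3: 27+9+17+29 = 82
DC→B5→K8→B3→U5: 27+9+24+29 = 89
DC→B5→B3→U5→K8: 27+33+29+17 = 106
DC→B5→B3→K8→U5: 27+33+24+17 = 101
DC→K8→U5→B5→B3: 20+17+8+33 = 78
DC→K8→U5→B3→B5: 20+17+29+33 = 99
… (10 more)
DC→B3→K8→B5→U5: 13+24+9+8 = 54  ← best
The minimum is 54.
One shortest path: DC → B3 → K8 → B5 → U5.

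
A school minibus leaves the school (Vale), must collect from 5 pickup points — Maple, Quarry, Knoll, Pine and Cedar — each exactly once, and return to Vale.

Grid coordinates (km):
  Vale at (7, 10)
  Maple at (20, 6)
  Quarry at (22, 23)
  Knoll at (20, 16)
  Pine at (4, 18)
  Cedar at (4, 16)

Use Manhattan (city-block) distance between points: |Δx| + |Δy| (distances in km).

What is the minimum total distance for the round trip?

70 km — the shortest possible round trip.

Vale→Maple→Quarry→Knoll→Pine→Cedar→Vale: 17+19+9+18+2+9 = 74
Vale→Maple→Quarry→Knoll→Cedar→Pine→Vale: 17+19+9+16+2+11 = 74
Vale→Maple→Quarry→Pine→Knoll→Cedar→Vale: 17+19+23+18+16+9 = 102
Vale→Maple→Quarry→Pine→Cedar→Knoll→Vale: 17+19+23+2+16+19 = 96
Vale→Maple→Quarry→Cedar→Knoll→Pine→Vale: 17+19+25+16+18+11 = 106
Vale→Maple→Quarry→Cedar→Pine→Knoll→Vale: 17+19+25+2+18+19 = 100
Vale→Maple→Knoll→Quarry→Pine→Cedar→Vale: 17+10+9+23+2+9 = 70
Vale→Maple→Knoll→Quarry→Cedar→Pine→Vale: 17+10+9+25+2+11 = 74
Vale→Maple→Knoll→Pine→Quarry→Cedar→Vale: 17+10+18+23+25+9 = 102
Vale→Maple→Knoll→Pine→Cedar→Quarry→Vale: 17+10+18+2+25+28 = 100
Vale→Maple→Knoll→Cedar→Quarry→Pine→Vale: 17+10+16+25+23+11 = 102
Vale→Maple→Knoll→Cedar→Pine→Quarry→Vale: 17+10+16+2+23+28 = 96
Vale→Maple→Pine→Quarry→Knoll→Cedar→Vale: 17+28+23+9+16+9 = 102
Vale→Maple→Pine→Quarry→Cedar→Knoll→Vale: 17+28+23+25+16+19 = 128
… (46 more)
The minimum is 70.
One optimal route: Vale → Maple → Knoll → Quarry → Pine → Cedar → Vale (or its reverse).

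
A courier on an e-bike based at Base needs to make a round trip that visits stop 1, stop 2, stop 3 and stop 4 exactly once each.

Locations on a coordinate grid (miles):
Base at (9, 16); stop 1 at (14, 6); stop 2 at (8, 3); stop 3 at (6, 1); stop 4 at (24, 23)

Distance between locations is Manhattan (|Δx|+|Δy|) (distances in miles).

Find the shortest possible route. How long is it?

Base→stop 1→stop 2→stop 3→stop 4→Base: 15+9+4+40+22 = 90
Base→stop 1→stop 2→stop 4→stop 3→Base: 15+9+36+40+18 = 118
Base→stop 1→stop 3→stop 2→stop 4→Base: 15+13+4+36+22 = 90
Base→stop 1→stop 3→stop 4→stop 2→Base: 15+13+40+36+14 = 118
Base→stop 1→stop 4→stop 2→stop 3→Base: 15+27+36+4+18 = 100
Base→stop 1→stop 4→stop 3→stop 2→Base: 15+27+40+4+14 = 100
Base→stop 2→stop 1→stop 3→stop 4→Base: 14+9+13+40+22 = 98
Base→stop 2→stop 1→stop 4→stop 3→Base: 14+9+27+40+18 = 108
Base→stop 2→stop 3→stop 1→stop 4→Base: 14+4+13+27+22 = 80
Base→stop 2→stop 4→stop 1→stop 3→Base: 14+36+27+13+18 = 108
Base→stop 3→stop 1→stop 2→stop 4→Base: 18+13+9+36+22 = 98
Base→stop 3→stop 2→stop 1→stop 4→Base: 18+4+9+27+22 = 80
The minimum is 80.
One optimal route: Base → stop 2 → stop 3 → stop 1 → stop 4 → Base (or its reverse).

Shortest round trip = 80 miles.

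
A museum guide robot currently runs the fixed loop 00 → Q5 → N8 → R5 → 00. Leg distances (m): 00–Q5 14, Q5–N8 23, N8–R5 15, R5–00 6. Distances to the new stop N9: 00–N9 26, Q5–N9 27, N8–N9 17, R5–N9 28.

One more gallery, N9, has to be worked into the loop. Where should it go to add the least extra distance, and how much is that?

Insertion cost between consecutive stops i–j is d(i,N9) + d(N9,j) − d(i,j):
  between 00 and Q5: 26 + 27 − 14 = 39
  between Q5 and N8: 27 + 17 − 23 = 21
  between N8 and R5: 17 + 28 − 15 = 30
  between R5 and 00: 28 + 26 − 6 = 48
Cheapest insertion is between Q5 and N8, adding 21.
New total = 58 + 21 = 79.

Adding 21 m by placing N9 on the Q5–N8 leg.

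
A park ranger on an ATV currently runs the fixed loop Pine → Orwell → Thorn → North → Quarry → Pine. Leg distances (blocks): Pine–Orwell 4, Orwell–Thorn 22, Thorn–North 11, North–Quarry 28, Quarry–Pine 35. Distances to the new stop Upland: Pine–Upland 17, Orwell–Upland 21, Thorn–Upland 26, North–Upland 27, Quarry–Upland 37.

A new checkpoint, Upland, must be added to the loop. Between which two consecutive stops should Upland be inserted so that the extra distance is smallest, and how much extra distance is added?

Insertion cost between consecutive stops i–j is d(i,Upland) + d(Upland,j) − d(i,j):
  between Pine and Orwell: 17 + 21 − 4 = 34
  between Orwell and Thorn: 21 + 26 − 22 = 25
  between Thorn and North: 26 + 27 − 11 = 42
  between North and Quarry: 27 + 37 − 28 = 36
  between Quarry and Pine: 37 + 17 − 35 = 19
Cheapest insertion is between Quarry and Pine, adding 19.
New total = 100 + 19 = 119.

+19 blocks — insert Upland between Quarry and Pine.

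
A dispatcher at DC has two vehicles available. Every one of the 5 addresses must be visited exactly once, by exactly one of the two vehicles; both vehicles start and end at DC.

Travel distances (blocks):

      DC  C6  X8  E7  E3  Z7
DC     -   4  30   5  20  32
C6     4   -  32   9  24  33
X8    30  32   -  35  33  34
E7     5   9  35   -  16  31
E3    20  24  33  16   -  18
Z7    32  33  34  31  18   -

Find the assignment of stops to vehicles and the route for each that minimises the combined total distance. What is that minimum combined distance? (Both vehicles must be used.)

Check every non-empty split of the stops between the two vehicles; for each half take its own optimal tour:
  {C6} + {X8, E7, E3, Z7}: 8 + 103 = 111
  {X8} + {C6, E7, E3, Z7}: 60 + 76 = 136
  {C6, X8} + {E7, E3, Z7}: 66 + 71 = 137
  {E7} + {C6, X8, E3, Z7}: 10 + 108 = 118
  {C6, E7} + {X8, E3, Z7}: 18 + 102 = 120
  {X8, E7} + {C6, E3, Z7}: 70 + 75 = 145
  … (15 splits in total)
Best: vehicle 1 DC → C6 → DC = 8; vehicle 2 DC → X8 → Z7 → E3 → E7 → DC = 103; combined 111.

Minimum combined distance: 111 blocks.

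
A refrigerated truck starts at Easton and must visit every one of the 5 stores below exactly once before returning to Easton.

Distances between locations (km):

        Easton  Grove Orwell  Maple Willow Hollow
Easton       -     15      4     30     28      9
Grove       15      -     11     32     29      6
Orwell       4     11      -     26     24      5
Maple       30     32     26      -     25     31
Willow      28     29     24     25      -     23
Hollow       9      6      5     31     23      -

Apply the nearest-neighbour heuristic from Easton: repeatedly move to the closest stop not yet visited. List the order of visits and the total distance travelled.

Nearest-neighbour total = 99 km; route Easton → Orwell → Hollow → Grove → Willow → Maple → Easton.

From Easton: distances to unvisited — Orwell=4, Hollow=9, Grove=15, Willow=28, Maple=30. Nearest is Orwell (4).
From Orwell: distances to unvisited — Hollow=5, Grove=11, Willow=24, Maple=26. Nearest is Hollow (5).
From Hollow: distances to unvisited — Grove=6, Willow=23, Maple=31. Nearest is Grove (6).
From Grove: distances to unvisited — Willow=29, Maple=32. Nearest is Willow (29).
From Willow: distances to unvisited — Maple=25. Nearest is Maple (25).
Return Maple→Easton: 30.
Total = 4 + 5 + 6 + 29 + 25 + 30 = 99.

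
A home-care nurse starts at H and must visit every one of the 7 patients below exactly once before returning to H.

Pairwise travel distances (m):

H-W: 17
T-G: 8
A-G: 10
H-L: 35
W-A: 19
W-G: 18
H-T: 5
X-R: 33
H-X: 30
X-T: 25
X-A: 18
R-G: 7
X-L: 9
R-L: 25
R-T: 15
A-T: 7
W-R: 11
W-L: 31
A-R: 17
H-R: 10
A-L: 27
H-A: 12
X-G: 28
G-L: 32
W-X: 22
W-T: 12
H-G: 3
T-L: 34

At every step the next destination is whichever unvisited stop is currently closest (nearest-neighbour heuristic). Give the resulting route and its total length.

H → [G:3 / T:5 / R:10 / A:12 / W:17 / X:30 / L:35] → G (3)
G → [R:7 / T:8 / A:10 / W:18 / X:28 / L:32] → R (7)
R → [W:11 / T:15 / A:17 / L:25 / X:33] → W (11)
W → [T:12 / A:19 / X:22 / L:31] → T (12)
T → [A:7 / X:25 / L:34] → A (7)
A → [X:18 / L:27] → X (18)
X → [L:9] → L (9)
Return L→H: 35.
Total = 3 + 7 + 11 + 12 + 7 + 18 + 9 + 35 = 102.

Total distance 102 m via the nearest-neighbour route H → G → R → W → T → A → X → L → H.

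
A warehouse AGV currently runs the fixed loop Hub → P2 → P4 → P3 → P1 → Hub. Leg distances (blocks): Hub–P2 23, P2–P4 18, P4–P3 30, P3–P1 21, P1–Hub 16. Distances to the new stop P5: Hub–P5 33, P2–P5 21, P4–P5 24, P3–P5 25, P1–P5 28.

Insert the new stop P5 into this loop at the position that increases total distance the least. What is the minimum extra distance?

+19 blocks — insert P5 between P4 and P3.

Insertion cost between consecutive stops i–j is d(i,P5) + d(P5,j) − d(i,j):
  between Hub and P2: 33 + 21 − 23 = 31
  between P2 and P4: 21 + 24 − 18 = 27
  between P4 and P3: 24 + 25 − 30 = 19
  between P3 and P1: 25 + 28 − 21 = 32
  between P1 and Hub: 28 + 33 − 16 = 45
Cheapest insertion is between P4 and P3, adding 19.
New total = 108 + 19 = 127.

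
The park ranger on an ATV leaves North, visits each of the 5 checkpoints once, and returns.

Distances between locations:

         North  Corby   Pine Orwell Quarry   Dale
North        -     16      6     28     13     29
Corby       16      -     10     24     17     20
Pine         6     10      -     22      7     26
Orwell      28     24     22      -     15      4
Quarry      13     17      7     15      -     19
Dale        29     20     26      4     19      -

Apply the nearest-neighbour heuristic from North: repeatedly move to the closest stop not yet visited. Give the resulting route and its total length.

From North: distances to unvisited — Pine=6, Quarry=13, Corby=16, Orwell=28, Dale=29. Nearest is Pine (6).
From Pine: distances to unvisited — Quarry=7, Corby=10, Orwell=22, Dale=26. Nearest is Quarry (7).
From Quarry: distances to unvisited — Orwell=15, Corby=17, Dale=19. Nearest is Orwell (15).
From Orwell: distances to unvisited — Dale=4, Corby=24. Nearest is Dale (4).
From Dale: distances to unvisited — Corby=20. Nearest is Corby (20).
Return Corby→North: 16.
Total = 6 + 7 + 15 + 4 + 20 + 16 = 68.

Nearest-neighbour total = 68; route North → Pine → Quarry → Orwell → Dale → Corby → North.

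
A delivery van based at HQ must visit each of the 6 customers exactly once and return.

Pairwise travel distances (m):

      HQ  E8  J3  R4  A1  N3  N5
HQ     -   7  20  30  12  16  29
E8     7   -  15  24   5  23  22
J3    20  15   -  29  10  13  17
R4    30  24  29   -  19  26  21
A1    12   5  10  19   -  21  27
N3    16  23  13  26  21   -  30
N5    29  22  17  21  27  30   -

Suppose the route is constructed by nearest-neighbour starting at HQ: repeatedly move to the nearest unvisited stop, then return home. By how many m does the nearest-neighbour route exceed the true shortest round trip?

HQ: E8=7, A1=12, N3=16, J3=20, N5=29, R4=30 ⇒ E8
E8: A1=5, J3=15, N5=22, N3=23, R4=24 ⇒ A1
A1: J3=10, R4=19, N3=21, N5=27 ⇒ J3
J3: N3=13, N5=17, R4=29 ⇒ N3
N3: R4=26, N5=30 ⇒ R4
R4: N5=21 ⇒ N5
NN route HQ → E8 → A1 → J3 → N3 → R4 → N5 → HQ costs 111.
Optimal: HQ → E8 → A1 → R4 → N5 → J3 → N3 → HQ costs 98 (by enumerating all 360 distinct tours).
Excess = 111 − 98 = 13.

The nearest-neighbour route is 13 m longer than optimal.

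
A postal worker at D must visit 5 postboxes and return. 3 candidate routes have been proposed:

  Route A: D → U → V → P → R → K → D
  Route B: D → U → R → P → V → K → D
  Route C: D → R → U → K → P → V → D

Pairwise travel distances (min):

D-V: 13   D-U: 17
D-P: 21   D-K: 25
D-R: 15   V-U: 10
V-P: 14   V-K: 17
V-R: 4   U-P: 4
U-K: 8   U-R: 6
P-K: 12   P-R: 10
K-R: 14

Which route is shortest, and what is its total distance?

68 min — Route C is the shortest.

Route A: 17 + 10 + 14 + 10 + 14 + 25 = 90
Route B: 17 + 6 + 10 + 14 + 17 + 25 = 89
Route C: 15 + 6 + 8 + 12 + 14 + 13 = 68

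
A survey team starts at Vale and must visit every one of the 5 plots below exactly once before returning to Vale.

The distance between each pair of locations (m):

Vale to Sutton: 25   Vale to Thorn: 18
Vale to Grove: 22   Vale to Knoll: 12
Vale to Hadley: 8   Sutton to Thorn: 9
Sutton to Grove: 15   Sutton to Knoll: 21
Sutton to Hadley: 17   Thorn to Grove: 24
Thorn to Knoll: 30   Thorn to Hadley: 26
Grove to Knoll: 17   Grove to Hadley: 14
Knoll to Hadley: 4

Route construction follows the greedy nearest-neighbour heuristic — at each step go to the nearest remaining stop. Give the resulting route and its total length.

Total distance 71 m via the nearest-neighbour route Vale → Hadley → Knoll → Grove → Sutton → Thorn → Vale.

Vale → [Hadley:8 / Knoll:12 / Thorn:18 / Grove:22 / Sutton:25] → Hadley (8)
Hadley → [Knoll:4 / Grove:14 / Sutton:17 / Thorn:26] → Knoll (4)
Knoll → [Grove:17 / Sutton:21 / Thorn:30] → Grove (17)
Grove → [Sutton:15 / Thorn:24] → Sutton (15)
Sutton → [Thorn:9] → Thorn (9)
Return Thorn→Vale: 18.
Total = 8 + 4 + 17 + 15 + 9 + 18 = 71.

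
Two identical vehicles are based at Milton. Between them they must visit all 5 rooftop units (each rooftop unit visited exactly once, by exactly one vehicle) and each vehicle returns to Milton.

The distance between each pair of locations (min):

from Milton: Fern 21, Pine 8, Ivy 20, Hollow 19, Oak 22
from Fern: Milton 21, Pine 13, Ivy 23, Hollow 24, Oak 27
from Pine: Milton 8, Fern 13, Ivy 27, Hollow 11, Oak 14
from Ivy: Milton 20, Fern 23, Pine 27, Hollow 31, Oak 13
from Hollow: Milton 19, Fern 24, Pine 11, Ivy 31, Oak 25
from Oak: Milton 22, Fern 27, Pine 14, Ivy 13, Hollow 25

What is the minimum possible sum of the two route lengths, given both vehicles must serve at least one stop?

Check every non-empty split of the stops between the two vehicles; for each half take its own optimal tour:
  {Fern} + {Pine, Ivy, Hollow, Oak}: 42 + 77 = 119
  {Pine} + {Fern, Ivy, Hollow, Oak}: 16 + 101 = 117
  {Fern, Pine} + {Ivy, Hollow, Oak}: 42 + 77 = 119
  {Ivy} + {Fern, Pine, Hollow, Oak}: 40 + 92 = 132
  {Fern, Ivy} + {Pine, Hollow, Oak}: 64 + 66 = 130
  {Pine, Ivy} + {Fern, Hollow, Oak}: 55 + 92 = 147
  … (15 splits in total)
Best: vehicle 1 Milton → Pine → Milton = 16; vehicle 2 Milton → Fern → Ivy → Oak → Hollow → Milton = 101; combined 117.

Minimum combined distance: 117 min.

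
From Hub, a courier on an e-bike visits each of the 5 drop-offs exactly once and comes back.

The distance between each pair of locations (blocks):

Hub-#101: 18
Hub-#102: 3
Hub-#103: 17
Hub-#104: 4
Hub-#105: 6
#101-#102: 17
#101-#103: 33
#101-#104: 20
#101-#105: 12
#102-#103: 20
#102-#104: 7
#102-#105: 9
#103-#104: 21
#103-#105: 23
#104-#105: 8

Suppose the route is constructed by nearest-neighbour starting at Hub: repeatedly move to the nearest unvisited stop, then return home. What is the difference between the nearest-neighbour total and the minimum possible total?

Hub: #102=3, #104=4, #105=6, #103=17, #101=18 ⇒ #102
#102: #104=7, #105=9, #101=17, #103=20 ⇒ #104
#104: #105=8, #101=20, #103=21 ⇒ #105
#105: #101=12, #103=23 ⇒ #101
#101: #103=33 ⇒ #103
NN route Hub → #102 → #104 → #105 → #101 → #103 → Hub costs 80.
Optimal: Hub → #102 → #101 → #105 → #104 → #103 → Hub costs 78 (by enumerating all 60 distinct tours).
Excess = 80 − 78 = 2.

The nearest-neighbour route is 2 blocks longer than optimal.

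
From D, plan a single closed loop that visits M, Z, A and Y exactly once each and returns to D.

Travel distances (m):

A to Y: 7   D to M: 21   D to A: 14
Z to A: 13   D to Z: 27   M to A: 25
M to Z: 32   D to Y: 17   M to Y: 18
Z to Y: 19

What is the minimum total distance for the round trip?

There are 12 distinct closed tours to check (reversals are equivalent).
D → M → Z → A → Y → D: 21+32+13+7+17 = 90
D → M → Z → Y → A → D: 21+32+19+7+14 = 93
D → M → A → Z → Y → D: 21+25+13+19+17 = 95
D → M → A → Y → Z → D: 21+25+7+19+27 = 99
D → M → Y → Z → A → D: 21+18+19+13+14 = 85
D → M → Y → A → Z → D: 21+18+7+13+27 = 86
D → Z → M → A → Y → D: 27+32+25+7+17 = 108
D → Z → M → Y → A → D: 27+32+18+7+14 = 98
D → Z → A → M → Y → D: 27+13+25+18+17 = 100
D → Z → Y → M → A → D: 27+19+18+25+14 = 103
D → A → M → Z → Y → D: 14+25+32+19+17 = 107
D → A → Z → M → Y → D: 14+13+32+18+17 = 94
The minimum is 85.
One optimal route: D → M → Y → Z → A → D (or its reverse).

Minimum total distance: 85 m.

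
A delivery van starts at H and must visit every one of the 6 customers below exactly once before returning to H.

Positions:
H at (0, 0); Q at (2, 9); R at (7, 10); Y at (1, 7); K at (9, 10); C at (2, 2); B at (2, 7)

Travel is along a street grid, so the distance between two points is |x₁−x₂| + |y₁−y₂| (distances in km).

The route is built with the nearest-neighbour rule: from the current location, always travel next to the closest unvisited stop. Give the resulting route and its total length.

At H the remaining stops are C 4, Y 8, B 9, Q 11, R 17, K 19; go to C.
At C the remaining stops are B 5, Y 6, Q 7, R 13, K 15; go to B.
At B the remaining stops are Y 1, Q 2, R 8, K 10; go to Y.
At Y the remaining stops are Q 3, R 9, K 11; go to Q.
At Q the remaining stops are R 6, K 8; go to R.
At R the remaining stops are K 2; go to K.
Return K→H: 19.
Total = 4 + 5 + 1 + 3 + 6 + 2 + 19 = 40.

Total distance 40 km via the nearest-neighbour route H → C → B → Y → Q → R → K → H.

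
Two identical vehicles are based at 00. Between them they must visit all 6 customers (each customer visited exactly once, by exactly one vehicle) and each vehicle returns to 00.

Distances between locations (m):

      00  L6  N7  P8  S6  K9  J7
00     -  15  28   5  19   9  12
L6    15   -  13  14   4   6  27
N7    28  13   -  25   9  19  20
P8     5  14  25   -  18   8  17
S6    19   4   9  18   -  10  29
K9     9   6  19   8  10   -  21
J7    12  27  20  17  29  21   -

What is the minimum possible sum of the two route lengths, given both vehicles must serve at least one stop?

Minimum combined distance: 70 m.

Check every non-empty split of the stops between the two vehicles; for each half take its own optimal tour:
  {L6} + {N7, P8, S6, K9, J7}: 30 + 64 = 94
  {N7} + {L6, P8, S6, K9, J7}: 56 + 64 = 120
  {L6, N7} + {P8, S6, K9, J7}: 56 + 64 = 120
  {P8} + {L6, N7, S6, K9, J7}: 10 + 60 = 70
  {L6, P8} + {N7, S6, K9, J7}: 34 + 60 = 94
  {N7, P8} + {L6, S6, K9, J7}: 58 + 60 = 118
  … (31 splits in total)
Best: vehicle 1 00 → P8 → 00 = 10; vehicle 2 00 → K9 → L6 → S6 → N7 → J7 → 00 = 60; combined 70.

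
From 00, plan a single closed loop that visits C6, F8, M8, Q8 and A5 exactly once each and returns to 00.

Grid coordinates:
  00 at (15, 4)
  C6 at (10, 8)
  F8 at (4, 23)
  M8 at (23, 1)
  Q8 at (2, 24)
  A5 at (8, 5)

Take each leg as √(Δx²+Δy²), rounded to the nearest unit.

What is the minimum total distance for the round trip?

Minimum total distance: 69.

00-C6-F8-M8-Q8-A5-00: 6+16+29+31+20+7 = 109
00-C6-F8-M8-A5-Q8-00: 6+16+29+16+20+24 = 111
00-C6-F8-Q8-M8-A5-00: 6+16+2+31+16+7 = 78
00-C6-F8-Q8-A5-M8-00: 6+16+2+20+16+9 = 69
00-C6-F8-A5-M8-Q8-00: 6+16+18+16+31+24 = 111
00-C6-F8-A5-Q8-M8-00: 6+16+18+20+31+9 = 100
00-C6-M8-F8-Q8-A5-00: 6+15+29+2+20+7 = 79
00-C6-M8-F8-A5-Q8-00: 6+15+29+18+20+24 = 112
00-C6-M8-Q8-F8-A5-00: 6+15+31+2+18+7 = 79
00-C6-M8-Q8-A5-F8-00: 6+15+31+20+18+22 = 112
00-C6-M8-A5-F8-Q8-00: 6+15+16+18+2+24 = 81
00-C6-M8-A5-Q8-F8-00: 6+15+16+20+2+22 = 81
00-C6-Q8-F8-M8-A5-00: 6+18+2+29+16+7 = 78
00-C6-Q8-F8-A5-M8-00: 6+18+2+18+16+9 = 69
… (46 more)
The minimum is 69.
One optimal route: 00 → C6 → F8 → Q8 → A5 → M8 → 00 (or its reverse).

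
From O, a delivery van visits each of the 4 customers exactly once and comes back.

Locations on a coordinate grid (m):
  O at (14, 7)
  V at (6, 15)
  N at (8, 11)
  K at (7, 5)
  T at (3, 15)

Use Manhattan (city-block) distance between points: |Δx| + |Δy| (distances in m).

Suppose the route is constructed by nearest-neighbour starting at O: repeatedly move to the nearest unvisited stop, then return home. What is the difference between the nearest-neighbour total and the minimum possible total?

O: K=9, N=10, V=16, T=19 ⇒ K
K: N=7, V=11, T=14 ⇒ N
N: V=6, T=9 ⇒ V
V: T=3 ⇒ T
NN route O → K → N → V → T → O costs 44.
Optimal: O → N → V → T → K → O costs 42 (by enumerating all 12 distinct tours).
Excess = 44 − 42 = 2.

2 m longer than the optimal tour.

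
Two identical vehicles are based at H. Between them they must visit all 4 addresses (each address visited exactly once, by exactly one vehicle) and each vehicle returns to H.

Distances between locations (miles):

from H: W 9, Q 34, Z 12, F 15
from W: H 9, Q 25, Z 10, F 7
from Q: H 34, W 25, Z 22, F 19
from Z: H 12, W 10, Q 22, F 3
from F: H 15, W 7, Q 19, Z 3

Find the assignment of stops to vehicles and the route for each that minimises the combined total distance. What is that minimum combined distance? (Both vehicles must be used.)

There are 2^3 − 1 = 7 ways to divide the 4 stops into two non-empty groups. For each, the best each vehicle can do is its own shortest tour through its group:
  {W} + {Q, Z, F}: 18 + 68 = 86
  {Q} + {W, Z, F}: 68 + 31 = 99
  {W, Q} + {Z, F}: 68 + 30 = 98
  {Z} + {W, Q, F}: 24 + 68 = 92
  {W, Z} + {Q, F}: 31 + 68 = 99
  {Q, Z} + {W, F}: 68 + 31 = 99
  … (7 splits in total)
Best: vehicle 1 H → W → H = 18; vehicle 2 H → Q → F → Z → H = 68; combined 86.

86 miles — the smallest possible combined total.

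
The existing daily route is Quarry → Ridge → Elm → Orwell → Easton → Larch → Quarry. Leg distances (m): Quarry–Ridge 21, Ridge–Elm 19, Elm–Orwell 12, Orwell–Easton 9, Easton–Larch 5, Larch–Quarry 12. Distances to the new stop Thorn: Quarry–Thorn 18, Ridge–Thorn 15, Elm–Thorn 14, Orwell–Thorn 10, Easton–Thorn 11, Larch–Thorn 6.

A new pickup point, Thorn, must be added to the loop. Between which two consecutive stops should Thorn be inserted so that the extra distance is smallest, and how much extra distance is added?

Insertion cost between consecutive stops i–j is d(i,Thorn) + d(Thorn,j) − d(i,j):
  between Quarry and Ridge: 18 + 15 − 21 = 12
  between Ridge and Elm: 15 + 14 − 19 = 10
  between Elm and Orwell: 14 + 10 − 12 = 12
  between Orwell and Easton: 10 + 11 − 9 = 12
  between Easton and Larch: 11 + 6 − 5 = 12
  between Larch and Quarry: 6 + 18 − 12 = 12
Cheapest insertion is between Ridge and Elm, adding 10.
New total = 78 + 10 = 88.

+10 m — insert Thorn between Ridge and Elm.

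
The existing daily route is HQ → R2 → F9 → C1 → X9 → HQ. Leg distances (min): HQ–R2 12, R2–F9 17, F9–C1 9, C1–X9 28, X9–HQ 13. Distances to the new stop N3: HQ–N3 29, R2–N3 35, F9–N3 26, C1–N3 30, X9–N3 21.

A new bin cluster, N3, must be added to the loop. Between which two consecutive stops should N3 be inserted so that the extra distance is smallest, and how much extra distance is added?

+23 min — insert N3 between C1 and X9.

Insertion cost between consecutive stops i–j is d(i,N3) + d(N3,j) − d(i,j):
  between HQ and R2: 29 + 35 − 12 = 52
  between R2 and F9: 35 + 26 − 17 = 44
  between F9 and C1: 26 + 30 − 9 = 47
  between C1 and X9: 30 + 21 − 28 = 23
  between X9 and HQ: 21 + 29 − 13 = 37
Cheapest insertion is between C1 and X9, adding 23.
New total = 79 + 23 = 102.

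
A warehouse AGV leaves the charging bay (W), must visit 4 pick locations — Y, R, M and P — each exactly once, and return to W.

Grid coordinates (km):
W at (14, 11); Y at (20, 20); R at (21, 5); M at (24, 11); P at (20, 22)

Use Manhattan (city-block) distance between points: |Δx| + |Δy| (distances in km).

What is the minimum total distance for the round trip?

Minimum total distance: 54 km.

With 4 stops there are 4!/2 = 12 distinct round trips (a route and its reverse cost the same).
W → Y → R → M → P → W: 15+16+9+15+17 = 72
W → Y → R → P → M → W: 15+16+18+15+10 = 74
W → Y → M → R → P → W: 15+13+9+18+17 = 72
W → Y → M → P → R → W: 15+13+15+18+13 = 74
W → Y → P → R → M → W: 15+2+18+9+10 = 54
W → Y → P → M → R → W: 15+2+15+9+13 = 54
W → R → Y → M → P → W: 13+16+13+15+17 = 74
W → R → Y → P → M → W: 13+16+2+15+10 = 56
W → R → M → Y → P → W: 13+9+13+2+17 = 54
W → R → P → Y → M → W: 13+18+2+13+10 = 56
W → M → Y → R → P → W: 10+13+16+18+17 = 74
W → M → R → Y → P → W: 10+9+16+2+17 = 54
The minimum is 54.
One optimal route: W → Y → P → R → M → W (or its reverse).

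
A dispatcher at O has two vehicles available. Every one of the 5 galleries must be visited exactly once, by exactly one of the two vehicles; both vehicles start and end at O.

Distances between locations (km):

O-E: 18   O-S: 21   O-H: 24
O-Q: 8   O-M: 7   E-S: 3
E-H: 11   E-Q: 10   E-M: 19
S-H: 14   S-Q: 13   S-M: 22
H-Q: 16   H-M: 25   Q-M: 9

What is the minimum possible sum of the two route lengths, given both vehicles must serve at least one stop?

Try each way of splitting the stops between the two vehicles (each non-empty) and, for each split, find the best tour for each vehicle:
  {E} + {S, H, Q, M}: 36 + 67 = 103
  {S} + {E, H, Q, M}: 42 + 61 = 103
  {E, S} + {H, Q, M}: 42 + 56 = 98
  {H} + {E, S, Q, M}: 48 + 50 = 98
  {E, H} + {S, Q, M}: 53 + 50 = 103
  {S, H} + {E, Q, M}: 59 + 44 = 103
  … (15 splits in total)
  {E, S, H, Q} + {M}: 59 + 14 = 73  ← best
Best: vehicle 1 O → E → S → H → Q → O = 59; vehicle 2 O → M → O = 14; combined 73.

Minimum combined distance: 73 km.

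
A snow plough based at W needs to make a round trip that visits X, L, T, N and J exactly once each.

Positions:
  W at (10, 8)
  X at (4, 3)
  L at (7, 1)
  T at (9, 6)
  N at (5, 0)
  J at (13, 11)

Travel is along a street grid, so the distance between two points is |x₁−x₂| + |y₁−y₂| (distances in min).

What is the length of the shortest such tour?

With 5 stops there are 5!/2 = 60 distinct round trips (a route and its reverse cost the same).
W - X - L - T - N - J - W: 11+5+7+10+19+6 = 58
W - X - L - T - J - N - W: 11+5+7+9+19+13 = 64
W - X - L - N - T - J - W: 11+5+3+10+9+6 = 44
W - X - L - N - J - T - W: 11+5+3+19+9+3 = 50
W - X - L - J - T - N - W: 11+5+16+9+10+13 = 64
W - X - L - J - N - T - W: 11+5+16+19+10+3 = 64
W - X - T - L - N - J - W: 11+8+7+3+19+6 = 54
W - X - T - L - J - N - W: 11+8+7+16+19+13 = 74
W - X - T - N - L - J - W: 11+8+10+3+16+6 = 54
W - X - T - N - J - L - W: 11+8+10+19+16+10 = 74
W - X - T - J - L - N - W: 11+8+9+16+3+13 = 60
W - X - T - J - N - L - W: 11+8+9+19+3+10 = 60
W - X - N - L - T - J - W: 11+4+3+7+9+6 = 40
W - X - N - L - J - T - W: 11+4+3+16+9+3 = 46
… (46 more)
The minimum is 40.
One optimal route: W → X → N → L → T → J → W (or its reverse).

40 min — the shortest possible round trip.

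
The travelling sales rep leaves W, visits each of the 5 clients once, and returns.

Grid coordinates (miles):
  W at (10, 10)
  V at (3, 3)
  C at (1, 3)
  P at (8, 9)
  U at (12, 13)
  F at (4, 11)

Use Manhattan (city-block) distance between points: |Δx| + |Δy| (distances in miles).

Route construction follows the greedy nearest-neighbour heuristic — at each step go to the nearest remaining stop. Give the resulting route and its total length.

46 miles along W → P → F → V → C → U → W.

At W the remaining stops are P 3, U 5, F 7, V 14, C 16; go to P.
At P the remaining stops are F 6, U 8, V 11, C 13; go to F.
At F the remaining stops are V 9, U 10, C 11; go to V.
At V the remaining stops are C 2, U 19; go to C.
At C the remaining stops are U 21; go to U.
Return U→W: 5.
Total = 3 + 6 + 9 + 2 + 21 + 5 = 46.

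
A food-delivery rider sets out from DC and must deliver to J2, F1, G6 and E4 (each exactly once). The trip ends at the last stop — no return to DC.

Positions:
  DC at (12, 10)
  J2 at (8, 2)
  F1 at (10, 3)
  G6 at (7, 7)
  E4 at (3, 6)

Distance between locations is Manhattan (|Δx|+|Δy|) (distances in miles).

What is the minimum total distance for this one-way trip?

There are 4! = 24 possible orderings.
DC→J2→F1→G6→E4: 12+3+7+5 = 27
DC→J2→F1→E4→G6: 12+3+10+5 = 30
DC→J2→G6→F1→E4: 12+6+7+10 = 35
DC→J2→G6→E4→F1: 12+6+5+10 = 33
DC→J2→E4→F1→G6: 12+9+10+7 = 38
DC→J2→E4→G6→F1: 12+9+5+7 = 33
DC→F1→J2→G6→E4: 9+3+6+5 = 23
DC→F1→J2→E4→G6: 9+3+9+5 = 26
DC→F1→G6→J2→E4: 9+7+6+9 = 31
DC→F1→G6→E4→J2: 9+7+5+9 = 30
DC→F1→E4→J2→G6: 9+10+9+6 = 34
DC→F1→E4→G6→J2: 9+10+5+6 = 30
DC→G6→J2→F1→E4: 8+6+3+10 = 27
DC→G6→J2→E4→F1: 8+6+9+10 = 33
… (10 more)
The minimum is 23.
One shortest path: DC → F1 → J2 → G6 → E4.

Minimum one-way distance = 23 miles.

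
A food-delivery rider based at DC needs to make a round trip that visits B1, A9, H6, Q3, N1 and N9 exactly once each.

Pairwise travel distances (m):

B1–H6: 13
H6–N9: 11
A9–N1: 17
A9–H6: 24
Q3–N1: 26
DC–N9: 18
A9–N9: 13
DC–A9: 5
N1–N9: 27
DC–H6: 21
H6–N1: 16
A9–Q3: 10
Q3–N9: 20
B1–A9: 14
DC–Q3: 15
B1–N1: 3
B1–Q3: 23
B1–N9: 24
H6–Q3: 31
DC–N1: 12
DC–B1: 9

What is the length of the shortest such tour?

Shortest round trip = 74 m.

With 6 stops there are 6!/2 = 360 distinct round trips (a route and its reverse cost the same).
DC-B1-A9-H6-Q3-N1-N9-DC: 9+14+24+31+26+27+18 = 149
DC-B1-A9-H6-Q3-N9-N1-DC: 9+14+24+31+20+27+12 = 137
DC-B1-A9-H6-N1-Q3-N9-DC: 9+14+24+16+26+20+18 = 127
DC-B1-A9-H6-N1-N9-Q3-DC: 9+14+24+16+27+20+15 = 125
DC-B1-A9-H6-N9-Q3-N1-DC: 9+14+24+11+20+26+12 = 116
DC-B1-A9-H6-N9-N1-Q3-DC: 9+14+24+11+27+26+15 = 126
DC-B1-A9-Q3-H6-N1-N9-DC: 9+14+10+31+16+27+18 = 125
DC-B1-A9-Q3-H6-N9-N1-DC: 9+14+10+31+11+27+12 = 114
… (352 more)
DC-B1-N1-H6-N9-Q3-A9-DC: 9+3+16+11+20+10+5 = 74  ← best
The minimum is 74.
One optimal route: DC → B1 → N1 → H6 → N9 → Q3 → A9 → DC (or its reverse).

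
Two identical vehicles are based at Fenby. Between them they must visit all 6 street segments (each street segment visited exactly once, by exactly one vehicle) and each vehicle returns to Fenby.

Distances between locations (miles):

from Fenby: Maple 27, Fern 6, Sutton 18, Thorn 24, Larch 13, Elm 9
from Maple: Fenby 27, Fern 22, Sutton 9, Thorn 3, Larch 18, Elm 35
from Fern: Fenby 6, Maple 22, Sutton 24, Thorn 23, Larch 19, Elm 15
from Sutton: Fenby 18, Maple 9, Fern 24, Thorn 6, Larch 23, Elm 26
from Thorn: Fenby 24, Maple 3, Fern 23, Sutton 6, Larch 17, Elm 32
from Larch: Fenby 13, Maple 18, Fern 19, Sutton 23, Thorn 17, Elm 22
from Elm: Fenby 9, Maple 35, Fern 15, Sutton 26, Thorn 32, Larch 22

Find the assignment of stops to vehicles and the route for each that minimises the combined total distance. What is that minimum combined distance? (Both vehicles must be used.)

Check every non-empty split of the stops between the two vehicles; for each half take its own optimal tour:
  {Maple} + {Fern, Sutton, Thorn, Larch, Elm}: 54 + 83 = 137
  {Fern} + {Maple, Sutton, Thorn, Larch, Elm}: 12 + 75 = 87
  {Maple, Fern} + {Sutton, Thorn, Larch, Elm}: 55 + 71 = 126
  {Sutton} + {Maple, Fern, Thorn, Larch, Elm}: 36 + 79 = 115
  {Maple, Sutton} + {Fern, Thorn, Larch, Elm}: 54 + 77 = 131
  {Fern, Sutton} + {Maple, Thorn, Larch, Elm}: 48 + 75 = 123
  … (31 splits in total)
Best: vehicle 1 Fenby → Fern → Fenby = 12; vehicle 2 Fenby → Larch → Maple → Thorn → Sutton → Elm → Fenby = 75; combined 87.

Minimum combined distance: 87 miles.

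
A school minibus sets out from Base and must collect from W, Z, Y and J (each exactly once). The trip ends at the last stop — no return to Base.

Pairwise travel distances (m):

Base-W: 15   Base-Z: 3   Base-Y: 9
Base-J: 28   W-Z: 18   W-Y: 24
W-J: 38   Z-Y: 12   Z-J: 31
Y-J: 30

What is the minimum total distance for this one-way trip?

There are 4! = 24 possible orderings.
Base → W → Z → Y → J: 15+18+12+30 = 75
Base → W → Z → J → Y: 15+18+31+30 = 94
Base → W → Y → Z → J: 15+24+12+31 = 82
Base → W → Y → J → Z: 15+24+30+31 = 100
Base → W → J → Z → Y: 15+38+31+12 = 96
Base → W → J → Y → Z: 15+38+30+12 = 95
Base → Z → W → Y → J: 3+18+24+30 = 75
Base → Z → W → J → Y: 3+18+38+30 = 89
Base → Z → Y → W → J: 3+12+24+38 = 77
Base → Z → Y → J → W: 3+12+30+38 = 83
Base → Z → J → W → Y: 3+31+38+24 = 96
Base → Z → J → Y → W: 3+31+30+24 = 88
Base → Y → W → Z → J: 9+24+18+31 = 82
Base → Y → W → J → Z: 9+24+38+31 = 102
… (10 more)
The minimum is 75.
One shortest path: Base → W → Z → Y → J.

Minimum one-way distance = 75 m.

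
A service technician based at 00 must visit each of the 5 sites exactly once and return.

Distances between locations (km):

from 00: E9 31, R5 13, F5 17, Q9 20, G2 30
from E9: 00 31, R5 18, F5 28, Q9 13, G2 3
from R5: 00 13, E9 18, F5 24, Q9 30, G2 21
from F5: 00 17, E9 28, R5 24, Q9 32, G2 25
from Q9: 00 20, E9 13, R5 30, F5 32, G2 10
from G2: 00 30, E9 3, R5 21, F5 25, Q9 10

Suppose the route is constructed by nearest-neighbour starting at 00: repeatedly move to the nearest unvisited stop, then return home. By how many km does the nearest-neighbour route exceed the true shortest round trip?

1 km longer than the optimal tour.

00: R5=13, F5=17, Q9=20, G2=30, E9=31 ⇒ R5
R5: E9=18, G2=21, F5=24, Q9=30 ⇒ E9
E9: G2=3, Q9=13, F5=28 ⇒ G2
G2: Q9=10, F5=25 ⇒ Q9
Q9: F5=32 ⇒ F5
NN route 00 → R5 → E9 → G2 → Q9 → F5 → 00 costs 93.
Optimal: 00 → F5 → R5 → E9 → G2 → Q9 → 00 costs 92 (by enumerating all 60 distinct tours).
Excess = 93 − 92 = 1.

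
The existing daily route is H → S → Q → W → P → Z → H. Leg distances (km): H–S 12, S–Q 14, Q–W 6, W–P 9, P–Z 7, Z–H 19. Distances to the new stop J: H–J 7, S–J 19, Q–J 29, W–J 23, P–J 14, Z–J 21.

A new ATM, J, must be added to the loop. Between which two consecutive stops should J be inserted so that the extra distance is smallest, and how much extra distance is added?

+9 km — insert J between Z and H.

Insertion cost between consecutive stops i–j is d(i,J) + d(J,j) − d(i,j):
  between H and S: 7 + 19 − 12 = 14
  between S and Q: 19 + 29 − 14 = 34
  between Q and W: 29 + 23 − 6 = 46
  between W and P: 23 + 14 − 9 = 28
  between P and Z: 14 + 21 − 7 = 28
  between Z and H: 21 + 7 − 19 = 9
Cheapest insertion is between Z and H, adding 9.
New total = 67 + 9 = 76.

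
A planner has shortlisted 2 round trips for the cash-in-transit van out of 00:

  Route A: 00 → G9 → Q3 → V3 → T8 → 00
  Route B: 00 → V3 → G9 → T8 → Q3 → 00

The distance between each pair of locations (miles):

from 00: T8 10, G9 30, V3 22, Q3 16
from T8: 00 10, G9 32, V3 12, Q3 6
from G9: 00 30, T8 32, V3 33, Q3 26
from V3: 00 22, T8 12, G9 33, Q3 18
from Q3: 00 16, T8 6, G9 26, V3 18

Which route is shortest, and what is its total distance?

Shortest is Route A, total 96 miles.

Route A: 30 + 26 + 18 + 12 + 10 = 96
Route B: 22 + 33 + 32 + 6 + 16 = 109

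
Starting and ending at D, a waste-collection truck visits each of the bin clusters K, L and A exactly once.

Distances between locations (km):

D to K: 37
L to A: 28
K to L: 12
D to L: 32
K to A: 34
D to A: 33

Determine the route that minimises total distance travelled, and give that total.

There are 3 distinct closed tours to check (reversals are equivalent).
D→K→L→A→D: 37+12+28+33 = 110
D→K→A→L→D: 37+34+28+32 = 131
D→L→K→A→D: 32+12+34+33 = 111
The minimum is 110.
One optimal route: D → K → L → A → D (or its reverse).

110 km — the shortest possible round trip.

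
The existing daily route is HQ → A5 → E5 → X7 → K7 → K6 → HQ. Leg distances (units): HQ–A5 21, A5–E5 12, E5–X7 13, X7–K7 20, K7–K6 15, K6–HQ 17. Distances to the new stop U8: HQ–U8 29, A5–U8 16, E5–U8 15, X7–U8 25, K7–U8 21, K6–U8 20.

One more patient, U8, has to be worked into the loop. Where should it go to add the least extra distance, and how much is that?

Insertion cost between consecutive stops i–j is d(i,U8) + d(U8,j) − d(i,j):
  between HQ and A5: 29 + 16 − 21 = 24
  between A5 and E5: 16 + 15 − 12 = 19
  between E5 and X7: 15 + 25 − 13 = 27
  between X7 and K7: 25 + 21 − 20 = 26
  between K7 and K6: 21 + 20 − 15 = 26
  between K6 and HQ: 20 + 29 − 17 = 32
Cheapest insertion is between A5 and E5, adding 19.
New total = 98 + 19 = 117.

Adding 19 by placing U8 on the A5–E5 leg.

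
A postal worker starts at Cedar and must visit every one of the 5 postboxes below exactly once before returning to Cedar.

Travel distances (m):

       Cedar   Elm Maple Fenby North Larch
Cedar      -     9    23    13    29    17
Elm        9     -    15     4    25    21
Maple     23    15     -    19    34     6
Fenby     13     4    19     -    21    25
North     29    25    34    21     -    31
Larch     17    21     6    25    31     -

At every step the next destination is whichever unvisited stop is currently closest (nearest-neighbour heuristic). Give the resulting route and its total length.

Nearest-neighbour total = 98 m; route Cedar → Elm → Fenby → Maple → Larch → North → Cedar.

From Cedar: distances to unvisited — Elm=9, Fenby=13, Larch=17, Maple=23, North=29. Nearest is Elm (9).
From Elm: distances to unvisited — Fenby=4, Maple=15, Larch=21, North=25. Nearest is Fenby (4).
From Fenby: distances to unvisited — Maple=19, North=21, Larch=25. Nearest is Maple (19).
From Maple: distances to unvisited — Larch=6, North=34. Nearest is Larch (6).
From Larch: distances to unvisited — North=31. Nearest is North (31).
Return North→Cedar: 29.
Total = 9 + 4 + 19 + 6 + 31 + 29 = 98.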